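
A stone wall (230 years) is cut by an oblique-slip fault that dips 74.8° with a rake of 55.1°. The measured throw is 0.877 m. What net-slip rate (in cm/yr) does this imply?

0.482 cm/yr

dip-slip = throw / sin(dip) = 0.877 / sin(74.8°) = 0.9088 m
net slip = dip-slip / sin(rake) = 0.9088 / sin(55.1°) = 1.108 m
rate = 1.108 m / 230 years = 0.00482 m/yr = 0.482 cm/yr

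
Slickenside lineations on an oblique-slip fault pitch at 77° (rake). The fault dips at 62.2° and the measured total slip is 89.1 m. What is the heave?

40.5 m

dip-slip = net slip × sin(rake) = 89.1 m × sin(77°) = 86.82 m
heave = dip-slip × cos(dip) = 86.82 × cos(62.2°) = 40.5 m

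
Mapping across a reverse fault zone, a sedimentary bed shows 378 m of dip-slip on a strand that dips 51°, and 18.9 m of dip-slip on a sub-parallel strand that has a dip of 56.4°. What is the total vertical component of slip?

throw_A = 378 × sin(51°) = 293.8 m
throw_B = 18.9 × sin(56.4°) = 15.74 m
total = 293.8 + 15.74 = 310 m

310 m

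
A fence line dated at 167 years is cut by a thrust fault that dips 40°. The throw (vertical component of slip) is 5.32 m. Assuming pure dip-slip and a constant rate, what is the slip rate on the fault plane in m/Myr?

dip-slip = throw / sin(dip) = 5.32 m / sin(40°) = 8.276 m
rate = 8.276 m / 167 years = 0.0496 m/yr = 49600 m/Myr

49600 m/Myr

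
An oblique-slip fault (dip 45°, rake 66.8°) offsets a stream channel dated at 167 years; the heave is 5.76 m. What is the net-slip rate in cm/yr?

dip-slip = heave / cos(dip) = 5.76 / cos(45°) = 8.146 m
net slip = dip-slip / sin(rake) = 8.146 / sin(66.8°) = 8.863 m
rate = 8.863 m / 167 years = 0.0531 m/yr = 5.31 cm/yr

5.31 cm/yr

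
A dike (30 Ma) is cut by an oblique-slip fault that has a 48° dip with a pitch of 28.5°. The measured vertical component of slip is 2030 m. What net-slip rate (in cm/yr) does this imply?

0.0191 cm/yr

dip-slip = throw / sin(dip) = 2030 / sin(48°) = 2732 m
net slip = dip-slip / sin(rake) = 2732 / sin(28.5°) = 5725 m
rate = 5725 m / 30 Ma = 0.000191 m/yr = 0.0191 cm/yr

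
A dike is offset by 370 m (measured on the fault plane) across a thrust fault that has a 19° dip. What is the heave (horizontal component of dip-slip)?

heave = dip-slip × cos(dip) = 370 m × cos(19°) = 350 m

350 m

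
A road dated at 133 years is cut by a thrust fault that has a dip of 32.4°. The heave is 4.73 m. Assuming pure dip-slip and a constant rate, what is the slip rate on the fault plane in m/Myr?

dip-slip = heave / cos(dip) = 4.73 m / cos(32.4°) = 5.602 m
rate = 5.602 m / 133 years = 0.0421 m/yr = 42100 m/Myr

42100 m/Myr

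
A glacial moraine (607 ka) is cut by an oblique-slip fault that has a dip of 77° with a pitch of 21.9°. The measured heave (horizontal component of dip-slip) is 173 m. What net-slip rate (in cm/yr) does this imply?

dip-slip = heave / cos(dip) = 173 / cos(77°) = 769.1 m
net slip = dip-slip / sin(rake) = 769.1 / sin(21.9°) = 2062 m
rate = 2062 m / 607 ka = 0.00340 m/yr = 0.340 cm/yr

0.340 cm/yr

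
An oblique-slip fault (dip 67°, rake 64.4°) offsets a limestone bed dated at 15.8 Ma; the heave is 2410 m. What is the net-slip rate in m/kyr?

0.433 m/kyr

dip-slip = heave / cos(dip) = 2410 / cos(67°) = 6168 m
net slip = dip-slip / sin(rake) = 6168 / sin(64.4°) = 6839 m
rate = 6839 m / 15.8 Ma = 0.000433 m/yr = 0.433 m/kyr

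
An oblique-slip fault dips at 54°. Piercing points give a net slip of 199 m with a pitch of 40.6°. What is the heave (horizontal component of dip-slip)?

dip-slip = net slip × sin(rake) = 199 m × sin(40.6°) = 129.5 m
heave = dip-slip × cos(dip) = 129.5 × cos(54°) = 76.1 m

76.1 m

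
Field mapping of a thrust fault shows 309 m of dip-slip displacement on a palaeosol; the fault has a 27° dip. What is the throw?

140 m

throw = dip-slip × sin(dip) = 309 m × sin(27°) = 140 m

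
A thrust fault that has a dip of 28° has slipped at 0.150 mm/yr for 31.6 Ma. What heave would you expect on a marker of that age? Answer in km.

dip-slip = rate × time = 0.150 mm/yr × 31.6 Ma = 4740 m
heave = dip-slip × cos(dip) = 4740 × cos(28°) = 4190 m = 4.19 km

4.19 km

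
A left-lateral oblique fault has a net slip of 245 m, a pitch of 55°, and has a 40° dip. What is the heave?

154 m

dip-slip = net slip × sin(rake) = 245 m × sin(55°) = 200.7 m
heave = dip-slip × cos(dip) = 200.7 × cos(40°) = 154 m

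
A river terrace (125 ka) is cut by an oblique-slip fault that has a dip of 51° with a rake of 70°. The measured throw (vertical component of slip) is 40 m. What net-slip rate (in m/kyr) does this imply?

0.438 m/kyr

dip-slip = throw / sin(dip) = 40 / sin(51°) = 51.47 m
net slip = dip-slip / sin(rake) = 51.47 / sin(70°) = 54.77 m
rate = 54.77 m / 125 ka = 0.000438 m/yr = 0.438 m/kyr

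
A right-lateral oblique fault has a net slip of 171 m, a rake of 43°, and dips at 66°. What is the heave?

dip-slip = net slip × sin(rake) = 171 m × sin(43°) = 116.6 m
heave = dip-slip × cos(dip) = 116.6 × cos(66°) = 47.4 m

47.4 m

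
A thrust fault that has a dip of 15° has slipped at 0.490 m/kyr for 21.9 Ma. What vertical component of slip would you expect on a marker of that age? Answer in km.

2.78 km

dip-slip = rate × time = 0.490 m/kyr × 21.9 Ma = 10730 m
throw = dip-slip × sin(dip) = 10730 × sin(15°) = 2780 m = 2.78 km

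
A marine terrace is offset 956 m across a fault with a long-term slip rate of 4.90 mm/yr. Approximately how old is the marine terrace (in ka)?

age = offset / rate = 956 m / (4.90 mm/yr) = 195000 yr = 195 ka

195 ka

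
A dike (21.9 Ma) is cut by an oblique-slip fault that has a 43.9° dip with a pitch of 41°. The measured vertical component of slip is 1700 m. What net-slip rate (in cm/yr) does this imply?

dip-slip = throw / sin(dip) = 1700 / sin(43.9°) = 2452 m
net slip = dip-slip / sin(rake) = 2452 / sin(41°) = 3737 m
rate = 3737 m / 21.9 Ma = 0.000171 m/yr = 0.0171 cm/yr

0.0171 cm/yr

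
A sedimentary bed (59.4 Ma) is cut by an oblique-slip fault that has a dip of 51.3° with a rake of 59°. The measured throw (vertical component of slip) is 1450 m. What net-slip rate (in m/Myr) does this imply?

36.5 m/Myr

dip-slip = throw / sin(dip) = 1450 / sin(51.3°) = 1858 m
net slip = dip-slip / sin(rake) = 1858 / sin(59°) = 2168 m
rate = 2168 m / 59.4 Ma = 0.0000365 m/yr = 36.5 m/Myr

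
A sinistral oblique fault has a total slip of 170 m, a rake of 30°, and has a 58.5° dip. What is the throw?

dip-slip = net slip × sin(rake) = 170 m × sin(30°) = 85 m
throw = dip-slip × sin(dip) = 85 × sin(58.5°) = 72.5 m

72.5 m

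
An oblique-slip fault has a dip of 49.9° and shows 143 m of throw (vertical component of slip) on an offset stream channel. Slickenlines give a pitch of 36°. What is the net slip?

318 m

dip-slip = throw / sin(dip) = 143 / sin(49.9°) = 186.9 m
net slip = dip-slip / sin(rake) = 186.9 / sin(36°) = 318 m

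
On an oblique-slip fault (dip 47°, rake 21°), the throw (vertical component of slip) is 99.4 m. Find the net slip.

379 m

dip-slip = throw / sin(dip) = 99.4 / sin(47°) = 135.9 m
net slip = dip-slip / sin(rake) = 135.9 / sin(21°) = 379 m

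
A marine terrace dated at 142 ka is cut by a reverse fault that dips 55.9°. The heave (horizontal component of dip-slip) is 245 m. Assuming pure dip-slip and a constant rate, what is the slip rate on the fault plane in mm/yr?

dip-slip = heave / cos(dip) = 245 m / cos(55.9°) = 437 m
rate = 437 m / 142 ka = 0.00308 m/yr = 3.08 mm/yr

3.08 mm/yr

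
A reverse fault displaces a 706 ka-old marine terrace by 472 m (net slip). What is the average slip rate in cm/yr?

rate = 472 m / 706 ka = 0.000669 m/yr = 0.0669 cm/yr

0.0669 cm/yr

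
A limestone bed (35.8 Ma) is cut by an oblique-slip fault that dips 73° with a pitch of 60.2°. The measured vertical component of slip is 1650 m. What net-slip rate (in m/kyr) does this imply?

dip-slip = throw / sin(dip) = 1650 / sin(73°) = 1725 m
net slip = dip-slip / sin(rake) = 1725 / sin(60.2°) = 1988 m
rate = 1988 m / 35.8 Ma = 0.0000555 m/yr = 0.0555 m/kyr

0.0555 m/kyr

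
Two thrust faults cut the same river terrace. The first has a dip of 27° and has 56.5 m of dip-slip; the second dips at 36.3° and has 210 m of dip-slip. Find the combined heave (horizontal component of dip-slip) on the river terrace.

220 m

heave_A = 56.5 × cos(27°) = 50.34 m
heave_B = 210 × cos(36.3°) = 169.2 m
total = 50.34 + 169.2 = 220 m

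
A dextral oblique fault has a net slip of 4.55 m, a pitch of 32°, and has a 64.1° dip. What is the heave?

dip-slip = net slip × sin(rake) = 4.55 m × sin(32°) = 2.411 m
heave = dip-slip × cos(dip) = 2.411 × cos(64.1°) = 1.05 m

1.05 m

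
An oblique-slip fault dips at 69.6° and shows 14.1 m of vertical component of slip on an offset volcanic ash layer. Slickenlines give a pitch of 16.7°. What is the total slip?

52.4 m

dip-slip = throw / sin(dip) = 14.1 / sin(69.6°) = 15.04 m
net slip = dip-slip / sin(rake) = 15.04 / sin(16.7°) = 52.4 m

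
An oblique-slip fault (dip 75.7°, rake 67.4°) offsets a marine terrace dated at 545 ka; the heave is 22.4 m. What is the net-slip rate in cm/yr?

0.0180 cm/yr

dip-slip = heave / cos(dip) = 22.4 / cos(75.7°) = 90.69 m
net slip = dip-slip / sin(rake) = 90.69 / sin(67.4°) = 98.23 m
rate = 98.23 m / 545 ka = 0.000180 m/yr = 0.0180 cm/yr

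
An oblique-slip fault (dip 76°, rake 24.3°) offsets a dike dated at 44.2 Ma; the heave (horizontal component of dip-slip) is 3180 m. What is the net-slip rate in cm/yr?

0.0723 cm/yr

dip-slip = heave / cos(dip) = 3180 / cos(76°) = 13140 m
net slip = dip-slip / sin(rake) = 13140 / sin(24.3°) = 31940 m
rate = 31940 m / 44.2 Ma = 0.000723 m/yr = 0.0723 cm/yr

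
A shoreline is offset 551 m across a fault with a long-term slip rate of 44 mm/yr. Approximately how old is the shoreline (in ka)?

12.5 ka

age = offset / rate = 551 m / (44 mm/yr) = 12500 yr = 12.5 ka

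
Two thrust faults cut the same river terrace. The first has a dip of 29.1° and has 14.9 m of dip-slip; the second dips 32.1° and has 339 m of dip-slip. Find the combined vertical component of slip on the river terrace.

187 m

throw_A = 14.9 × sin(29.1°) = 7.246 m
throw_B = 339 × sin(32.1°) = 180.1 m
total = 7.246 + 180.1 = 187 m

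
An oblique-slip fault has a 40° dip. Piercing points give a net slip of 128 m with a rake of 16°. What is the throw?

22.7 m

dip-slip = net slip × sin(rake) = 128 m × sin(16°) = 35.28 m
throw = dip-slip × sin(dip) = 35.28 × sin(40°) = 22.7 m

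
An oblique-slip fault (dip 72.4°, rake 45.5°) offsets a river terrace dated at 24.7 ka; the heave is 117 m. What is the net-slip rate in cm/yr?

dip-slip = heave / cos(dip) = 117 / cos(72.4°) = 386.9 m
net slip = dip-slip / sin(rake) = 386.9 / sin(45.5°) = 542.5 m
rate = 542.5 m / 24.7 ka = 0.0220 m/yr = 2.20 cm/yr

2.20 cm/yr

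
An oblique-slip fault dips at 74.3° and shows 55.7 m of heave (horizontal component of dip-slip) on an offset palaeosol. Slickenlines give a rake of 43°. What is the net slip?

dip-slip = heave / cos(dip) = 55.7 / cos(74.3°) = 205.8 m
net slip = dip-slip / sin(rake) = 205.8 / sin(43°) = 302 m

302 m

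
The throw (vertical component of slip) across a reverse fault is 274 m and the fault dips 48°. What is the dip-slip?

369 m

dip-slip = throw / sin(dip) = 274 / sin(48°) = 369 m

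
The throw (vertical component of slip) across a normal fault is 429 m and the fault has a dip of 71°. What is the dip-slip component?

dip-slip = throw / sin(dip) = 429 / sin(71°) = 454 m

454 m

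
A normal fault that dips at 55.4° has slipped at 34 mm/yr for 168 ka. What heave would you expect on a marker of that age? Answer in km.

3.24 km

dip-slip = rate × time = 34 mm/yr × 168 ka = 5712 m
heave = dip-slip × cos(dip) = 5712 × cos(55.4°) = 3240 m = 3.24 km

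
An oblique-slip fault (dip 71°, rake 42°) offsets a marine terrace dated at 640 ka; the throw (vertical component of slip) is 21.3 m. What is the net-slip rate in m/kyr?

dip-slip = throw / sin(dip) = 21.3 / sin(71°) = 22.53 m
net slip = dip-slip / sin(rake) = 22.53 / sin(42°) = 33.67 m
rate = 33.67 m / 640 ka = 0.0000526 m/yr = 0.0526 m/kyr

0.0526 m/kyr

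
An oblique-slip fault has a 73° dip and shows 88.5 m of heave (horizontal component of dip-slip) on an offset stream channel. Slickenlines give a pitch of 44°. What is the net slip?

dip-slip = heave / cos(dip) = 88.5 / cos(73°) = 302.7 m
net slip = dip-slip / sin(rake) = 302.7 / sin(44°) = 436 m

436 m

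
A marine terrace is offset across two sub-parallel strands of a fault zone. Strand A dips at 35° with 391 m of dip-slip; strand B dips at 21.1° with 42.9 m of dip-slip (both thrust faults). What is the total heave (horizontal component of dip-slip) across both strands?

heave_A = 391 × cos(35°) = 320.3 m
heave_B = 42.9 × cos(21.1°) = 40.02 m
total = 320.3 + 40.02 = 360 m

360 m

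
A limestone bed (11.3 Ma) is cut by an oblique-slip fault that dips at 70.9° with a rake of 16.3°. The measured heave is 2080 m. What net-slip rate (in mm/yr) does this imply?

2 mm/yr

dip-slip = heave / cos(dip) = 2080 / cos(70.9°) = 6357 m
net slip = dip-slip / sin(rake) = 6357 / sin(16.3°) = 22650 m
rate = 22650 m / 11.3 Ma = 0.00200 m/yr = 2 mm/yr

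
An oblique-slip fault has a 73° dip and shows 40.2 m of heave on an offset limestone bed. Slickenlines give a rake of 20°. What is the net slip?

402 m

dip-slip = heave / cos(dip) = 40.2 / cos(73°) = 137.5 m
net slip = dip-slip / sin(rake) = 137.5 / sin(20°) = 402 m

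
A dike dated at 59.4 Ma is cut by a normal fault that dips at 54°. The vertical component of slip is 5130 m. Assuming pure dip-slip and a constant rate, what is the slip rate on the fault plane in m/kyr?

dip-slip = throw / sin(dip) = 5130 m / sin(54°) = 6341 m
rate = 6341 m / 59.4 Ma = 0.000107 m/yr = 0.107 m/kyr

0.107 m/kyr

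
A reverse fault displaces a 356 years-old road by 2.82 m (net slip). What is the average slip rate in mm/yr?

rate = 2.82 m / 356 years = 0.00792 m/yr = 7.92 mm/yr

7.92 mm/yr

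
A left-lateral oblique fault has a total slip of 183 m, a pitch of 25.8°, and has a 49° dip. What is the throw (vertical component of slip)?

60.1 m

dip-slip = net slip × sin(rake) = 183 m × sin(25.8°) = 79.65 m
throw = dip-slip × sin(dip) = 79.65 × sin(49°) = 60.1 m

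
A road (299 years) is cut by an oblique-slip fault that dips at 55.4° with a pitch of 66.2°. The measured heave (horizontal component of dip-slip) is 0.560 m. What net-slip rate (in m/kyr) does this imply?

dip-slip = heave / cos(dip) = 0.560 / cos(55.4°) = 0.9862 m
net slip = dip-slip / sin(rake) = 0.9862 / sin(66.2°) = 1.078 m
rate = 1.078 m / 299 years = 0.00360 m/yr = 3.60 m/kyr

3.60 m/kyr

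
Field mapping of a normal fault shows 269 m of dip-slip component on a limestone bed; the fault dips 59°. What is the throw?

throw = dip-slip × sin(dip) = 269 m × sin(59°) = 231 m

231 m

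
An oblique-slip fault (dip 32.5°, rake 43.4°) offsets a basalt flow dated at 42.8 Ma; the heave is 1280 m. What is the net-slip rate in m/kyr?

dip-slip = heave / cos(dip) = 1280 / cos(32.5°) = 1518 m
net slip = dip-slip / sin(rake) = 1518 / sin(43.4°) = 2209 m
rate = 2209 m / 42.8 Ma = 0.0000516 m/yr = 0.0516 m/kyr

0.0516 m/kyr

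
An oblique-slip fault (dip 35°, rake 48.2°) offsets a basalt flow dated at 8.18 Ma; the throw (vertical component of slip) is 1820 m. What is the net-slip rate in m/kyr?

dip-slip = throw / sin(dip) = 1820 / sin(35°) = 3173 m
net slip = dip-slip / sin(rake) = 3173 / sin(48.2°) = 4256 m
rate = 4256 m / 8.18 Ma = 0.000520 m/yr = 0.520 m/kyr

0.520 m/kyr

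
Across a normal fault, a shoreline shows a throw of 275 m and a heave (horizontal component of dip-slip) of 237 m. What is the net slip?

363 m

net slip = √(throw² + heave²) = √(275² + 237²) = 363 m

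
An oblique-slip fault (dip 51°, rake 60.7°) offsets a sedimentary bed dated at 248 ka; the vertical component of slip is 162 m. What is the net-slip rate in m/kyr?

0.964 m/kyr

dip-slip = throw / sin(dip) = 162 / sin(51°) = 208.5 m
net slip = dip-slip / sin(rake) = 208.5 / sin(60.7°) = 239 m
rate = 239 m / 248 ka = 0.000964 m/yr = 0.964 m/kyr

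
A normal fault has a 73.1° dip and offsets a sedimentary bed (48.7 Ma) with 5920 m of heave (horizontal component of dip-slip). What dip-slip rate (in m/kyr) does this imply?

dip-slip = heave / cos(dip) = 5920 m / cos(73.1°) = 20360 m
rate = 20360 m / 48.7 Ma = 0.000418 m/yr = 0.418 m/kyr

0.418 m/kyr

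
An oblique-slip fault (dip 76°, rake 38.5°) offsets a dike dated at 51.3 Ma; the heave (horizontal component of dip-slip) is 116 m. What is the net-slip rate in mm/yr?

0.0150 mm/yr

dip-slip = heave / cos(dip) = 116 / cos(76°) = 479.5 m
net slip = dip-slip / sin(rake) = 479.5 / sin(38.5°) = 770.3 m
rate = 770.3 m / 51.3 Ma = 0.0000150 m/yr = 0.0150 mm/yr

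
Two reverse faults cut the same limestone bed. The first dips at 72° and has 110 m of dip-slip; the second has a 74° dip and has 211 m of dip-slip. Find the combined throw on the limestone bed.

throw_A = 110 × sin(72°) = 104.6 m
throw_B = 211 × sin(74°) = 202.8 m
total = 104.6 + 202.8 = 307 m

307 m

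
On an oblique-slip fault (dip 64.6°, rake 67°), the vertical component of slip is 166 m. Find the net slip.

dip-slip = throw / sin(dip) = 166 / sin(64.6°) = 183.8 m
net slip = dip-slip / sin(rake) = 183.8 / sin(67°) = 200 m

200 m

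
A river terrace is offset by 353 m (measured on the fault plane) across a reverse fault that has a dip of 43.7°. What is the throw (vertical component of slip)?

244 m

throw = dip-slip × sin(dip) = 353 m × sin(43.7°) = 244 m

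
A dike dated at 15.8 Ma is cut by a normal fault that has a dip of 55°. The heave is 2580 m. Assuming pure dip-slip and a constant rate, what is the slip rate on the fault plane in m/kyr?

dip-slip = heave / cos(dip) = 2580 m / cos(55°) = 4498 m
rate = 4498 m / 15.8 Ma = 0.000285 m/yr = 0.285 m/kyr

0.285 m/kyr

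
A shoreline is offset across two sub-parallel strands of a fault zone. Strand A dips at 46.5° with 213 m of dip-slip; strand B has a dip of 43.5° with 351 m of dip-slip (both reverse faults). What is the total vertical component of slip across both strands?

throw_A = 213 × sin(46.5°) = 154.5 m
throw_B = 351 × sin(43.5°) = 241.6 m
total = 154.5 + 241.6 = 396 m

396 m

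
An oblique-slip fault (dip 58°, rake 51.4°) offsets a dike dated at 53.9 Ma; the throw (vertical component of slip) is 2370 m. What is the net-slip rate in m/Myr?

dip-slip = throw / sin(dip) = 2370 / sin(58°) = 2795 m
net slip = dip-slip / sin(rake) = 2795 / sin(51.4°) = 3576 m
rate = 3576 m / 53.9 Ma = 0.0000663 m/yr = 66.3 m/Myr

66.3 m/Myr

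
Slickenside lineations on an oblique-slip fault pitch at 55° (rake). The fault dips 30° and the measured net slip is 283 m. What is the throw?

dip-slip = net slip × sin(rake) = 283 m × sin(55°) = 231.8 m
throw = dip-slip × sin(dip) = 231.8 × sin(30°) = 116 m

116 m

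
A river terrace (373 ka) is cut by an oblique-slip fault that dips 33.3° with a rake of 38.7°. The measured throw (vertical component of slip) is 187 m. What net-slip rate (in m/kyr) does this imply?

dip-slip = throw / sin(dip) = 187 / sin(33.3°) = 340.6 m
net slip = dip-slip / sin(rake) = 340.6 / sin(38.7°) = 544.8 m
rate = 544.8 m / 373 ka = 0.00146 m/yr = 1.46 m/kyr

1.46 m/kyr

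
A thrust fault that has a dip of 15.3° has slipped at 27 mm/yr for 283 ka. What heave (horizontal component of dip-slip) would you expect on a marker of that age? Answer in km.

7.37 km

dip-slip = rate × time = 27 mm/yr × 283 ka = 7641 m
heave = dip-slip × cos(dip) = 7641 × cos(15.3°) = 7370 m = 7.37 km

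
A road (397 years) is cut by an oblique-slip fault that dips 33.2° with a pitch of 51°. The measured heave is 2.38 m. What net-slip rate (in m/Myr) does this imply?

dip-slip = heave / cos(dip) = 2.38 / cos(33.2°) = 2.844 m
net slip = dip-slip / sin(rake) = 2.844 / sin(51°) = 3.660 m
rate = 3.660 m / 397 years = 0.00922 m/yr = 9220 m/Myr

9220 m/Myr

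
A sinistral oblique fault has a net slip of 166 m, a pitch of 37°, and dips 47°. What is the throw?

73.1 m

dip-slip = net slip × sin(rake) = 166 m × sin(37°) = 99.90 m
throw = dip-slip × sin(dip) = 99.90 × sin(47°) = 73.1 m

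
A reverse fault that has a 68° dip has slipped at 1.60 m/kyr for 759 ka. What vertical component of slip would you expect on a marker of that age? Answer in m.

1130 m

dip-slip = rate × time = 1.60 m/kyr × 759 ka = 1214 m
throw = dip-slip × sin(dip) = 1214 × sin(68°) = 1130 m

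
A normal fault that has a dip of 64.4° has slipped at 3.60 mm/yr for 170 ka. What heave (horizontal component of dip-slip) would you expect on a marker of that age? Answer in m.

264 m

dip-slip = rate × time = 3.60 mm/yr × 170 ka = 612 m
heave = dip-slip × cos(dip) = 612 × cos(64.4°) = 264 m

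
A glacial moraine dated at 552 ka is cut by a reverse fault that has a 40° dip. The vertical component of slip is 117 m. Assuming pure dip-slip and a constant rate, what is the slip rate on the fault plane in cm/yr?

dip-slip = throw / sin(dip) = 117 m / sin(40°) = 182 m
rate = 182 m / 552 ka = 0.000330 m/yr = 0.0330 cm/yr

0.0330 cm/yr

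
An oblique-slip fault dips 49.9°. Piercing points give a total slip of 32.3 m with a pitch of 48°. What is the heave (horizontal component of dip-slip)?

dip-slip = net slip × sin(rake) = 32.3 m × sin(48°) = 24 m
heave = dip-slip × cos(dip) = 24 × cos(49.9°) = 15.5 m

15.5 m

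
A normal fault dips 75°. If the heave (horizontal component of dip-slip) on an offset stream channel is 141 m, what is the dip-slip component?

545 m

dip-slip = heave / cos(dip) = 141 / cos(75°) = 545 m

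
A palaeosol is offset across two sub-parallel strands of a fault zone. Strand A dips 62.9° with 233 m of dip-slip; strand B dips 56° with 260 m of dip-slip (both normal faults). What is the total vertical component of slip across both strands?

423 m

throw_A = 233 × sin(62.9°) = 207.4 m
throw_B = 260 × sin(56°) = 215.5 m
total = 207.4 + 215.5 = 423 m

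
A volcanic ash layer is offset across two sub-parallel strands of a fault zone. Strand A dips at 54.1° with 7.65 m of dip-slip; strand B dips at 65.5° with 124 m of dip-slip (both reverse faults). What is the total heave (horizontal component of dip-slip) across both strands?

heave_A = 7.65 × cos(54.1°) = 4.486 m
heave_B = 124 × cos(65.5°) = 51.42 m
total = 4.486 + 51.42 = 55.9 m

55.9 m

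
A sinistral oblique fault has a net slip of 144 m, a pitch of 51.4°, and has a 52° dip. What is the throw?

88.7 m

dip-slip = net slip × sin(rake) = 144 m × sin(51.4°) = 112.5 m
throw = dip-slip × sin(dip) = 112.5 × sin(52°) = 88.7 m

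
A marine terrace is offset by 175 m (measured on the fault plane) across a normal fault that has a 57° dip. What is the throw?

147 m

throw = dip-slip × sin(dip) = 175 m × sin(57°) = 147 m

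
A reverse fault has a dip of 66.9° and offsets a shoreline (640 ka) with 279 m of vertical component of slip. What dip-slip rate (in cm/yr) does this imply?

0.0474 cm/yr

dip-slip = throw / sin(dip) = 279 m / sin(66.9°) = 303.3 m
rate = 303.3 m / 640 ka = 0.000474 m/yr = 0.0474 cm/yr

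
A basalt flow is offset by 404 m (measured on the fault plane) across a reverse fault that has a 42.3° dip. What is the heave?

299 m

heave = dip-slip × cos(dip) = 404 m × cos(42.3°) = 299 m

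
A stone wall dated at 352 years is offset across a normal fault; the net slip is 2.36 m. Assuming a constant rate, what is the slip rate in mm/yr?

rate = 2.36 m / 352 years = 0.00670 m/yr = 6.70 mm/yr

6.70 mm/yr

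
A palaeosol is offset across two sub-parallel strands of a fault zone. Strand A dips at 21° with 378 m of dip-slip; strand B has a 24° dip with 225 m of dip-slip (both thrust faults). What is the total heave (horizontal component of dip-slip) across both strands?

558 m

heave_A = 378 × cos(21°) = 352.9 m
heave_B = 225 × cos(24°) = 205.5 m
total = 352.9 + 205.5 = 558 m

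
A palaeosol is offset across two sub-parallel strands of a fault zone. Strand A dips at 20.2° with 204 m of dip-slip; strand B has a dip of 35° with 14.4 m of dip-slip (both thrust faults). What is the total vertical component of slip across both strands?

78.7 m

throw_A = 204 × sin(20.2°) = 70.44 m
throw_B = 14.4 × sin(35°) = 8.260 m
total = 70.44 + 8.260 = 78.7 m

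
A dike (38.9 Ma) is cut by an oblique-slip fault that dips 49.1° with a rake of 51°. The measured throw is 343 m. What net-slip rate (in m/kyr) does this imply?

dip-slip = throw / sin(dip) = 343 / sin(49.1°) = 453.8 m
net slip = dip-slip / sin(rake) = 453.8 / sin(51°) = 583.9 m
rate = 583.9 m / 38.9 Ma = 0.0000150 m/yr = 0.0150 m/kyr

0.0150 m/kyr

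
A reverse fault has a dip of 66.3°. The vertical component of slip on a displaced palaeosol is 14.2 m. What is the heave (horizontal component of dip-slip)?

6.23 m

heave = throw / tan(dip) = 14.2 / tan(66.3°) = 6.23 m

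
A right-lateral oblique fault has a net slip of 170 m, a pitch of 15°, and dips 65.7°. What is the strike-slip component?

164 m

strike-slip = net slip × cos(rake) = 170 m × cos(15°) = 164 m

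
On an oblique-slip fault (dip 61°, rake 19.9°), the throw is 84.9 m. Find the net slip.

dip-slip = throw / sin(dip) = 84.9 / sin(61°) = 97.07 m
net slip = dip-slip / sin(rake) = 97.07 / sin(19.9°) = 285 m

285 m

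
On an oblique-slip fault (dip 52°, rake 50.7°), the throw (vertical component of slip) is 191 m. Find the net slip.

dip-slip = throw / sin(dip) = 191 / sin(52°) = 242.4 m
net slip = dip-slip / sin(rake) = 242.4 / sin(50.7°) = 313 m

313 m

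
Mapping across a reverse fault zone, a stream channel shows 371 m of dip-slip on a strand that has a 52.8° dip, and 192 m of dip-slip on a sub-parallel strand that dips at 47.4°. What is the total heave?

354 m

heave_A = 371 × cos(52.8°) = 224.3 m
heave_B = 192 × cos(47.4°) = 130 m
total = 224.3 + 130 = 354 m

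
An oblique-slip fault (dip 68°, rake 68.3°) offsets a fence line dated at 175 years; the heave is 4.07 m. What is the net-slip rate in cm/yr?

6.68 cm/yr

dip-slip = heave / cos(dip) = 4.07 / cos(68°) = 10.86 m
net slip = dip-slip / sin(rake) = 10.86 / sin(68.3°) = 11.69 m
rate = 11.69 m / 175 years = 0.0668 m/yr = 6.68 cm/yr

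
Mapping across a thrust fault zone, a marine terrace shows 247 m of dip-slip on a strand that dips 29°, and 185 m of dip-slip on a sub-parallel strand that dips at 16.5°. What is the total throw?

172 m

throw_A = 247 × sin(29°) = 119.7 m
throw_B = 185 × sin(16.5°) = 52.54 m
total = 119.7 + 52.54 = 172 m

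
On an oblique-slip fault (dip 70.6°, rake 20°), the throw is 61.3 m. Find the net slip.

dip-slip = throw / sin(dip) = 61.3 / sin(70.6°) = 64.99 m
net slip = dip-slip / sin(rake) = 64.99 / sin(20°) = 190 m

190 m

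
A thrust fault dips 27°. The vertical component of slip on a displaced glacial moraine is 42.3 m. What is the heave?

heave = throw / tan(dip) = 42.3 / tan(27°) = 83 m

83 m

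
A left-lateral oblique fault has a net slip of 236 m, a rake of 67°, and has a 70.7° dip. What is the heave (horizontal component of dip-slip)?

71.8 m

dip-slip = net slip × sin(rake) = 236 m × sin(67°) = 217.2 m
heave = dip-slip × cos(dip) = 217.2 × cos(70.7°) = 71.8 m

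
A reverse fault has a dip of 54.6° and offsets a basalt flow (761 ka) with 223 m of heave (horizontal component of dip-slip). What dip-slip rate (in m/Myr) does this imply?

506 m/Myr

dip-slip = heave / cos(dip) = 223 m / cos(54.6°) = 385 m
rate = 385 m / 761 ka = 0.000506 m/yr = 506 m/Myr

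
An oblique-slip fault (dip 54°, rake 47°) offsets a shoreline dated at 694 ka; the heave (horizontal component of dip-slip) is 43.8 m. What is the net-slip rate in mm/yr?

dip-slip = heave / cos(dip) = 43.8 / cos(54°) = 74.52 m
net slip = dip-slip / sin(rake) = 74.52 / sin(47°) = 101.9 m
rate = 101.9 m / 694 ka = 0.000147 m/yr = 0.147 mm/yr

0.147 mm/yr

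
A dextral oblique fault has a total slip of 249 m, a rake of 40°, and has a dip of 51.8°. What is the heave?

99 m

dip-slip = net slip × sin(rake) = 249 m × sin(40°) = 160.1 m
heave = dip-slip × cos(dip) = 160.1 × cos(51.8°) = 99 m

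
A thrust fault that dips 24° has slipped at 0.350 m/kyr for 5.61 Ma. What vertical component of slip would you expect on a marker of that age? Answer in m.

dip-slip = rate × time = 0.350 m/kyr × 5.61 Ma = 1964 m
throw = dip-slip × sin(dip) = 1964 × sin(24°) = 799 m

799 m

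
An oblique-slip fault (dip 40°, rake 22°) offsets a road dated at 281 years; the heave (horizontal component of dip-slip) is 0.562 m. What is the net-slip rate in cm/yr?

0.697 cm/yr

dip-slip = heave / cos(dip) = 0.562 / cos(40°) = 0.7336 m
net slip = dip-slip / sin(rake) = 0.7336 / sin(22°) = 1.958 m
rate = 1.958 m / 281 years = 0.00697 m/yr = 0.697 cm/yr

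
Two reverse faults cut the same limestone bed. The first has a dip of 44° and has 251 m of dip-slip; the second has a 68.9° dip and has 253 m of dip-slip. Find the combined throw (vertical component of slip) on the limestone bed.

throw_A = 251 × sin(44°) = 174.4 m
throw_B = 253 × sin(68.9°) = 236 m
total = 174.4 + 236 = 410 m

410 m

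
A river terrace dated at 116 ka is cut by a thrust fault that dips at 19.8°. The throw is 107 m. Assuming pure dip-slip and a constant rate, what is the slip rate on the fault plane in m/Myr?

dip-slip = throw / sin(dip) = 107 m / sin(19.8°) = 315.9 m
rate = 315.9 m / 116 ka = 0.00272 m/yr = 2720 m/Myr

2720 m/Myr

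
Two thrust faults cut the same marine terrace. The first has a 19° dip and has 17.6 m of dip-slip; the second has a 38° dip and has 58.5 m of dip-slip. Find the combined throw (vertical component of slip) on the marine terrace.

41.7 m

throw_A = 17.6 × sin(19°) = 5.730 m
throw_B = 58.5 × sin(38°) = 36.02 m
total = 5.730 + 36.02 = 41.7 m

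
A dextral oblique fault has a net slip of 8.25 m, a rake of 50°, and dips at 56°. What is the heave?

3.53 m

dip-slip = net slip × sin(rake) = 8.25 m × sin(50°) = 6.320 m
heave = dip-slip × cos(dip) = 6.320 × cos(56°) = 3.53 m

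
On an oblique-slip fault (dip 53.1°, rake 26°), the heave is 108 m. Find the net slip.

410 m

dip-slip = heave / cos(dip) = 108 / cos(53.1°) = 179.9 m
net slip = dip-slip / sin(rake) = 179.9 / sin(26°) = 410 m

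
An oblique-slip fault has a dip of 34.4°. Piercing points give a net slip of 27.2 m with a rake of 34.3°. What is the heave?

dip-slip = net slip × sin(rake) = 27.2 m × sin(34.3°) = 15.33 m
heave = dip-slip × cos(dip) = 15.33 × cos(34.4°) = 12.6 m

12.6 m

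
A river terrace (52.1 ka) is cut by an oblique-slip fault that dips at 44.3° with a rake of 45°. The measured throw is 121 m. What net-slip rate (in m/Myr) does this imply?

4700 m/Myr

dip-slip = throw / sin(dip) = 121 / sin(44.3°) = 173.2 m
net slip = dip-slip / sin(rake) = 173.2 / sin(45°) = 245 m
rate = 245 m / 52.1 ka = 0.00470 m/yr = 4700 m/Myr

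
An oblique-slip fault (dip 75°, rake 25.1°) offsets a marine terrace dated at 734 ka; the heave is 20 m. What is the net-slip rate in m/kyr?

dip-slip = heave / cos(dip) = 20 / cos(75°) = 77.27 m
net slip = dip-slip / sin(rake) = 77.27 / sin(25.1°) = 182.2 m
rate = 182.2 m / 734 ka = 0.000248 m/yr = 0.248 m/kyr

0.248 m/kyr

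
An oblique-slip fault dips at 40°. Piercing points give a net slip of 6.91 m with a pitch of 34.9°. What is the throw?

dip-slip = net slip × sin(rake) = 6.91 m × sin(34.9°) = 3.954 m
throw = dip-slip × sin(dip) = 3.954 × sin(40°) = 2.54 m

2.54 m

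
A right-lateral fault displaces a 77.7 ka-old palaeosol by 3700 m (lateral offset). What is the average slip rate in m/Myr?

rate = 3700 m / 77.7 ka = 0.0476 m/yr = 47600 m/Myr

47600 m/Myr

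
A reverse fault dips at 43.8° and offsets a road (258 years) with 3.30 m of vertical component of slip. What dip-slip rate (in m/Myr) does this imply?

18500 m/Myr

dip-slip = throw / sin(dip) = 3.30 m / sin(43.8°) = 4.768 m
rate = 4.768 m / 258 years = 0.0185 m/yr = 18500 m/Myr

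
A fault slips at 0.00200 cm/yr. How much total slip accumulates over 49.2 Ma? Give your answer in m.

slip = rate × time = 0.00200 cm/yr × 49.2 Ma = 984 m

984 m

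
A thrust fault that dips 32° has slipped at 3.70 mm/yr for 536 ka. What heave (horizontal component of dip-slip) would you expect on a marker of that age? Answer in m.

dip-slip = rate × time = 3.70 mm/yr × 536 ka = 1983 m
heave = dip-slip × cos(dip) = 1983 × cos(32°) = 1680 m

1680 m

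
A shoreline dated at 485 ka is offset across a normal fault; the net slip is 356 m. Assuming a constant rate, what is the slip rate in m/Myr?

734 m/Myr

rate = 356 m / 485 ka = 0.000734 m/yr = 734 m/Myr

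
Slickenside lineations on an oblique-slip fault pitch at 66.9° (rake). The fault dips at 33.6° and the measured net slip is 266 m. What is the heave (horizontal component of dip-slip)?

204 m

dip-slip = net slip × sin(rake) = 266 m × sin(66.9°) = 244.7 m
heave = dip-slip × cos(dip) = 244.7 × cos(33.6°) = 204 m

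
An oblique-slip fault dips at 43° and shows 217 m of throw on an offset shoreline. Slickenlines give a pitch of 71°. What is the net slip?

337 m

dip-slip = throw / sin(dip) = 217 / sin(43°) = 318.2 m
net slip = dip-slip / sin(rake) = 318.2 / sin(71°) = 337 m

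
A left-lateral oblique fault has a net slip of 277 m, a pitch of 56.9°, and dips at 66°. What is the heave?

94.4 m

dip-slip = net slip × sin(rake) = 277 m × sin(56.9°) = 232 m
heave = dip-slip × cos(dip) = 232 × cos(66°) = 94.4 m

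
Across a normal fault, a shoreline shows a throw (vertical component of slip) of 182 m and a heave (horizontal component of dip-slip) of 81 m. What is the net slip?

199 m

net slip = √(throw² + heave²) = √(182² + 81²) = 199 m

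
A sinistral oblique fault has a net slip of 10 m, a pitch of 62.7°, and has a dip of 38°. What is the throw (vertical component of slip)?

5.47 m

dip-slip = net slip × sin(rake) = 10 m × sin(62.7°) = 8.886 m
throw = dip-slip × sin(dip) = 8.886 × sin(38°) = 5.47 m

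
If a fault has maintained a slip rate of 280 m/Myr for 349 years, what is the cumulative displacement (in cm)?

9.77 cm

slip = rate × time = 280 m/Myr × 349 years = 0.0977 m = 9.77 cm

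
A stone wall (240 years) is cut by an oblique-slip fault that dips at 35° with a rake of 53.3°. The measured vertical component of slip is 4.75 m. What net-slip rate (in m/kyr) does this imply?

dip-slip = throw / sin(dip) = 4.75 / sin(35°) = 8.281 m
net slip = dip-slip / sin(rake) = 8.281 / sin(53.3°) = 10.33 m
rate = 10.33 m / 240 years = 0.0430 m/yr = 43 m/kyr

43 m/kyr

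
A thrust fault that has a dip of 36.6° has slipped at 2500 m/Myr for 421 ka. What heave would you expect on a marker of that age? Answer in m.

845 m

dip-slip = rate × time = 2500 m/Myr × 421 ka = 1052 m
heave = dip-slip × cos(dip) = 1052 × cos(36.6°) = 845 m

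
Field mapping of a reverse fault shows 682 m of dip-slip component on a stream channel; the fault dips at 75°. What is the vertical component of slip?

659 m

throw = dip-slip × sin(dip) = 682 m × sin(75°) = 659 m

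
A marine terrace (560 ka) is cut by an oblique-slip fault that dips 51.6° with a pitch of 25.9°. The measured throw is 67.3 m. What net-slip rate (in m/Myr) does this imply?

351 m/Myr

dip-slip = throw / sin(dip) = 67.3 / sin(51.6°) = 85.88 m
net slip = dip-slip / sin(rake) = 85.88 / sin(25.9°) = 196.6 m
rate = 196.6 m / 560 ka = 0.000351 m/yr = 351 m/Myr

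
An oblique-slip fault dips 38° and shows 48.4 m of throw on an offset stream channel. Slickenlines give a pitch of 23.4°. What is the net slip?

dip-slip = throw / sin(dip) = 48.4 / sin(38°) = 78.61 m
net slip = dip-slip / sin(rake) = 78.61 / sin(23.4°) = 198 m

198 m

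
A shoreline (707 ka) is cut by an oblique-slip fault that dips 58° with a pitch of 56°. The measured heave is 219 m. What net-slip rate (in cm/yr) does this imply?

0.0705 cm/yr

dip-slip = heave / cos(dip) = 219 / cos(58°) = 413.3 m
net slip = dip-slip / sin(rake) = 413.3 / sin(56°) = 498.5 m
rate = 498.5 m / 707 ka = 0.000705 m/yr = 0.0705 cm/yr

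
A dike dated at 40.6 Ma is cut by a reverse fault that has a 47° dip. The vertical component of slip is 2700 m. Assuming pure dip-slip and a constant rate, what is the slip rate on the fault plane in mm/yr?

0.0909 mm/yr

dip-slip = throw / sin(dip) = 2700 m / sin(47°) = 3692 m
rate = 3692 m / 40.6 Ma = 0.0000909 m/yr = 0.0909 mm/yr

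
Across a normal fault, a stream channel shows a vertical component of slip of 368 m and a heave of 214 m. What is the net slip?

net slip = √(throw² + heave²) = √(368² + 214²) = 426 m

426 m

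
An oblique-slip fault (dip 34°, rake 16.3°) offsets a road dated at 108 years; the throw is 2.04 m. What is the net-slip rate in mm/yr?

120 mm/yr

dip-slip = throw / sin(dip) = 2.04 / sin(34°) = 3.648 m
net slip = dip-slip / sin(rake) = 3.648 / sin(16.3°) = 13 m
rate = 13 m / 108 years = 0.120 m/yr = 120 mm/yr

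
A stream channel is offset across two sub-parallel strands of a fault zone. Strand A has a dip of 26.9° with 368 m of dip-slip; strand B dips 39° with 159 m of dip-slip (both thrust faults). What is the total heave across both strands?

452 m

heave_A = 368 × cos(26.9°) = 328.2 m
heave_B = 159 × cos(39°) = 123.6 m
total = 328.2 + 123.6 = 452 m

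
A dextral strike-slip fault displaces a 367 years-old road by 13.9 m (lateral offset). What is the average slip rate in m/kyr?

rate = 13.9 m / 367 years = 0.0379 m/yr = 37.9 m/kyr

37.9 m/kyr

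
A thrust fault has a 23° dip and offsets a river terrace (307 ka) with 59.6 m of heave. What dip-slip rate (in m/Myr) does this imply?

dip-slip = heave / cos(dip) = 59.6 m / cos(23°) = 64.75 m
rate = 64.75 m / 307 ka = 0.000211 m/yr = 211 m/Myr

211 m/Myr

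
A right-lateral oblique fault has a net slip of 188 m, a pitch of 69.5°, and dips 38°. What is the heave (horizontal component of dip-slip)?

dip-slip = net slip × sin(rake) = 188 m × sin(69.5°) = 176.1 m
heave = dip-slip × cos(dip) = 176.1 × cos(38°) = 139 m

139 m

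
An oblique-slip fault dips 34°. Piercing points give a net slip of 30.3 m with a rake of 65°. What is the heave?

dip-slip = net slip × sin(rake) = 30.3 m × sin(65°) = 27.46 m
heave = dip-slip × cos(dip) = 27.46 × cos(34°) = 22.8 m

22.8 m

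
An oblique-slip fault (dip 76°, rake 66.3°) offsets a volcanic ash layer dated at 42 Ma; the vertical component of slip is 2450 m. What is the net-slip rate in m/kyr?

dip-slip = throw / sin(dip) = 2450 / sin(76°) = 2525 m
net slip = dip-slip / sin(rake) = 2525 / sin(66.3°) = 2758 m
rate = 2758 m / 42 Ma = 0.0000657 m/yr = 0.0657 m/kyr

0.0657 m/kyr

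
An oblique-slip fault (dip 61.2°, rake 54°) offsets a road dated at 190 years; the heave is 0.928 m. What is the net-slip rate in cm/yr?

1.25 cm/yr

dip-slip = heave / cos(dip) = 0.928 / cos(61.2°) = 1.926 m
net slip = dip-slip / sin(rake) = 1.926 / sin(54°) = 2.381 m
rate = 2.381 m / 190 years = 0.0125 m/yr = 1.25 cm/yr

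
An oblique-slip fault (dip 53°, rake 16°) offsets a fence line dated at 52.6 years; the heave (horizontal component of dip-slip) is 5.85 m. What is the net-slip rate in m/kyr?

dip-slip = heave / cos(dip) = 5.85 / cos(53°) = 9.721 m
net slip = dip-slip / sin(rake) = 9.721 / sin(16°) = 35.27 m
rate = 35.27 m / 52.6 years = 0.670 m/yr = 670 m/kyr

670 m/kyr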